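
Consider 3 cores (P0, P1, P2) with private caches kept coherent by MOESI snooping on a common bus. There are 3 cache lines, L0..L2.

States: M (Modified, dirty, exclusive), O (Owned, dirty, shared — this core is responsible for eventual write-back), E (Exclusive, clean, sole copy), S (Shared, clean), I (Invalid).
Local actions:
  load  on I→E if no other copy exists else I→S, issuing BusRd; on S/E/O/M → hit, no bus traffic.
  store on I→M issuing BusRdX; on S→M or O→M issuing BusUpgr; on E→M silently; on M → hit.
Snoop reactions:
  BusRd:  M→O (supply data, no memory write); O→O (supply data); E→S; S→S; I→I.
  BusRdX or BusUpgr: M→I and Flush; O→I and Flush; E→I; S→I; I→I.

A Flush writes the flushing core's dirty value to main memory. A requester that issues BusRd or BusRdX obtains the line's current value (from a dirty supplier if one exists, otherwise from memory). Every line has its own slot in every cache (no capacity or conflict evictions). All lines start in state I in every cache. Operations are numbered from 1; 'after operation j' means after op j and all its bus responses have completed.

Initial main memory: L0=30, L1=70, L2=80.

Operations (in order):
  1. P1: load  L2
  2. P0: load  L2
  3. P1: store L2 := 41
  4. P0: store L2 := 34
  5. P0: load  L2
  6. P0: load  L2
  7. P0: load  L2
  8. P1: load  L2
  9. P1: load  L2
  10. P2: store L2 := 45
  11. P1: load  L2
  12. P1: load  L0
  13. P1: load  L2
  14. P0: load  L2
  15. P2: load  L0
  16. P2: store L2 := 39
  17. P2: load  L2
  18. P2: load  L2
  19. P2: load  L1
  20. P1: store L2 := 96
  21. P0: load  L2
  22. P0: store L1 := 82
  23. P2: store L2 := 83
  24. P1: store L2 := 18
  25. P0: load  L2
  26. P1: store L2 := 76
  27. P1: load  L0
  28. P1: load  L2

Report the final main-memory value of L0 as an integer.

memory[L0] = 30

  op1 P1: load  L2 → I/E/I on L2; bus BusRd; mem=80
  op2 P0: load  L2 → S/S/I on L2; bus BusRd; mem=80
  op3 P1: store L2 := 41 → I/M/I on L2; bus BusUpgr; mem=80
  op4 P0: store L2 := 34 → M/I/I on L2; bus BusRdX Flush; mem=41
  op5 P0: load  L2 → M/I/I on L2; bus (none); mem=41
  op6 P0: load  L2 → M/I/I on L2; bus (none); mem=41
  op7 P0: load  L2 → M/I/I on L2; bus (none); mem=41
  op8 P1: load  L2 → O/S/I on L2; bus BusRd; mem=41
  op9 P1: load  L2 → O/S/I on L2; bus (none); mem=41
  op10 P2: store L2 := 45 → I/I/M on L2; bus BusRdX Flush; mem=34
  op11 P1: load  L2 → I/S/O on L2; bus BusRd; mem=34
  op12 P1: load  L0 → I/E/I on L0; bus BusRd; mem=30
  op13 P1: load  L2 → I/S/O on L2; bus (none); mem=34
  op14 P0: load  L2 → S/S/O on L2; bus BusRd; mem=34
  op15 P2: load  L0 → I/S/S on L0; bus BusRd; mem=30
  op16 P2: store L2 := 39 → I/I/M on L2; bus BusUpgr; mem=34
  op17 P2: load  L2 → I/I/M on L2; bus (none); mem=34
  op18 P2: load  L2 → I/I/M on L2; bus (none); mem=34
  op19 P2: load  L1 → I/I/E on L1; bus BusRd; mem=70
  op20 P1: store L2 := 96 → I/M/I on L2; bus BusRdX Flush; mem=39
  op21 P0: load  L2 → S/O/I on L2; bus BusRd; mem=39
  op22 P0: store L1 := 82 → M/I/I on L1; bus BusRdX; mem=70
  op23 P2: store L2 := 83 → I/I/M on L2; bus BusRdX Flush; mem=96
  op24 P1: store L2 := 18 → I/M/I on L2; bus BusRdX Flush; mem=83
  op25 P0: load  L2 → S/O/I on L2; bus BusRd; mem=83
  op26 P1: store L2 := 76 → I/M/I on L2; bus BusUpgr; mem=83
  op27 P1: load  L0 → I/S/S on L0; bus (none); mem=30
  op28 P1: load  L2 → I/M/I on L2; bus (none); mem=83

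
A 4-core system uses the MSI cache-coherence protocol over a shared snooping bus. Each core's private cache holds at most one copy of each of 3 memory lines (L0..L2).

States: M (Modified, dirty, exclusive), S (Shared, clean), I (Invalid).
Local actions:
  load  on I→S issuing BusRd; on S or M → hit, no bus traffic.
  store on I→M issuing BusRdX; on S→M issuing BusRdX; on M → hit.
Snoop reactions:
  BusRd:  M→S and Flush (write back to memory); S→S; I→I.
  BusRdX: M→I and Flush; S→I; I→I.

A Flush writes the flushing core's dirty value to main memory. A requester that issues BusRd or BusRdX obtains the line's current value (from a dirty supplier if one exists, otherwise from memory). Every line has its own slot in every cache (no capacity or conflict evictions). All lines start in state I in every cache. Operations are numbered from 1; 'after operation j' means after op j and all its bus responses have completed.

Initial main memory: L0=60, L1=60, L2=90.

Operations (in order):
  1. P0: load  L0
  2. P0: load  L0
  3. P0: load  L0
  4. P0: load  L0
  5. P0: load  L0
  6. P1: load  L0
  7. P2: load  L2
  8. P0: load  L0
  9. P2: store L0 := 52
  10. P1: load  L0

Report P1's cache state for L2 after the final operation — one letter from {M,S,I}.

state = I

1. P0: load  L0  bus=[BusRd]  L0: P0=S P1=I P2=I P3=I  mem[L0]=60
2. P0: load  L0  bus=[-]  L0: P0=S P1=I P2=I P3=I  mem[L0]=60
3. P0: load  L0  bus=[-]  L0: P0=S P1=I P2=I P3=I  mem[L0]=60
4. P0: load  L0  bus=[-]  L0: P0=S P1=I P2=I P3=I  mem[L0]=60
5. P0: load  L0  bus=[-]  L0: P0=S P1=I P2=I P3=I  mem[L0]=60
6. P1: load  L0  bus=[BusRd]  L0: P0=S P1=S P2=I P3=I  mem[L0]=60
7. P2: load  L2  bus=[BusRd]  L2: P0=I P1=I P2=S P3=I  mem[L2]=90
8. P0: load  L0  bus=[-]  L0: P0=S P1=S P2=I P3=I  mem[L0]=60
9. P2: store L0 := 52  bus=[BusRdX]  L0: P0=I P1=I P2=M P3=I  mem[L0]=60
10. P1: load  L0  bus=[BusRd,Flush]  L0: P0=I P1=S P2=S P3=I  mem[L0]=52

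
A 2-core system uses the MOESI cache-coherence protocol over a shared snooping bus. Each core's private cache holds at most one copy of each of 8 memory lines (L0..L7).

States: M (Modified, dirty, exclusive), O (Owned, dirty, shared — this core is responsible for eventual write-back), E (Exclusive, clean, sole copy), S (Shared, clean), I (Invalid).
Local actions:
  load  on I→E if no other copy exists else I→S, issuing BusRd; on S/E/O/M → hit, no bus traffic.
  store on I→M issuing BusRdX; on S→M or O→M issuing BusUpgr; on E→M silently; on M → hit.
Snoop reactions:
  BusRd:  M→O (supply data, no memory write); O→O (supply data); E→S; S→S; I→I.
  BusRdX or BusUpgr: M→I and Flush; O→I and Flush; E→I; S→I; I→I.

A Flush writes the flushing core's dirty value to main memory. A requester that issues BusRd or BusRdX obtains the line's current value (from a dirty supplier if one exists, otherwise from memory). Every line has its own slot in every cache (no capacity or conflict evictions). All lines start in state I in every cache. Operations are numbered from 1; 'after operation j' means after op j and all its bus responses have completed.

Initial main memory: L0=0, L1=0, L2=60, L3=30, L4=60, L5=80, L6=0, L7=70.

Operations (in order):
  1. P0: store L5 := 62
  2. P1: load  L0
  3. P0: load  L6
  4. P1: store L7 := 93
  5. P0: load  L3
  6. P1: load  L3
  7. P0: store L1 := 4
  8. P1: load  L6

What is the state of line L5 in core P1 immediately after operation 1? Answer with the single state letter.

state = I

  op1 P0: store L5 := 62 → M/I on L5; bus BusRdX; mem=80
  op2 P1: load  L0 → I/E on L0; bus BusRd; mem=0
  op3 P0: load  L6 → E/I on L6; bus BusRd; mem=0
  op4 P1: store L7 := 93 → I/M on L7; bus BusRdX; mem=70
  op5 P0: load  L3 → E/I on L3; bus BusRd; mem=30
  op6 P1: load  L3 → S/S on L3; bus BusRd; mem=30
  op7 P0: store L1 := 4 → M/I on L1; bus BusRdX; mem=0
  op8 P1: load  L6 → S/S on L6; bus BusRd; mem=0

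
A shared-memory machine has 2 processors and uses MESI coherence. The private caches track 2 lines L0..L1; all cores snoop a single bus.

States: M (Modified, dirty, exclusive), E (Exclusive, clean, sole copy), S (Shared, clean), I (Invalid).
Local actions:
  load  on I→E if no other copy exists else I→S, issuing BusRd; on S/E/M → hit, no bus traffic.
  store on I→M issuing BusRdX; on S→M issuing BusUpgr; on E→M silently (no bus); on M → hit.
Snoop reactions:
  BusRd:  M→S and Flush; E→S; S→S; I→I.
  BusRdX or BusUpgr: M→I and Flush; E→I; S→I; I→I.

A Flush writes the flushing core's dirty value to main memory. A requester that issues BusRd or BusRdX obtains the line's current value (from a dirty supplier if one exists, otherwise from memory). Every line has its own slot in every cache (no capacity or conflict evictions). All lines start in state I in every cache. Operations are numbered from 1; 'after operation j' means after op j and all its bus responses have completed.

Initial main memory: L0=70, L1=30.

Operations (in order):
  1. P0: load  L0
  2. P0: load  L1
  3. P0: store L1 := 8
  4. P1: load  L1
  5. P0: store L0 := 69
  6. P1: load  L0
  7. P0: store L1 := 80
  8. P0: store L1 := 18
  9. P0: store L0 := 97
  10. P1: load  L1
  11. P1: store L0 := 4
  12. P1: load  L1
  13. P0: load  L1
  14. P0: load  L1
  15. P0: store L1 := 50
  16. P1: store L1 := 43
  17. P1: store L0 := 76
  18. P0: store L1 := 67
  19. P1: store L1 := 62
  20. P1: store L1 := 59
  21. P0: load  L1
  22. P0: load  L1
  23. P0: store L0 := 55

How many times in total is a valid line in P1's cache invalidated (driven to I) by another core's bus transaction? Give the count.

invalidations = 5

step 1: P0: load  L0  ⟶  EI  (L0)  txn=BusRd  M[L0]=70
step 2: P0: load  L1  ⟶  EI  (L1)  txn=BusRd  M[L1]=30
step 3: P0: store L1 := 8  ⟶  MI  (L1)  txn=∅  M[L1]=30
step 4: P1: load  L1  ⟶  SS  (L1)  txn=BusRd+Flush  M[L1]=8
step 5: P0: store L0 := 69  ⟶  MI  (L0)  txn=∅  M[L0]=70
step 6: P1: load  L0  ⟶  SS  (L0)  txn=BusRd+Flush  M[L0]=69
step 7: P0: store L1 := 80  ⟶  MI  (L1)  txn=BusUpgr  M[L1]=8
step 8: P0: store L1 := 18  ⟶  MI  (L1)  txn=∅  M[L1]=8
step 9: P0: store L0 := 97  ⟶  MI  (L0)  txn=BusUpgr  M[L0]=69
step 10: P1: load  L1  ⟶  SS  (L1)  txn=BusRd+Flush  M[L1]=18
step 11: P1: store L0 := 4  ⟶  IM  (L0)  txn=BusRdX+Flush  M[L0]=97
step 12: P1: load  L1  ⟶  SS  (L1)  txn=∅  M[L1]=18
step 13: P0: load  L1  ⟶  SS  (L1)  txn=∅  M[L1]=18
step 14: P0: load  L1  ⟶  SS  (L1)  txn=∅  M[L1]=18
step 15: P0: store L1 := 50  ⟶  MI  (L1)  txn=BusUpgr  M[L1]=18
step 16: P1: store L1 := 43  ⟶  IM  (L1)  txn=BusRdX+Flush  M[L1]=50
step 17: P1: store L0 := 76  ⟶  IM  (L0)  txn=∅  M[L0]=97
step 18: P0: store L1 := 67  ⟶  MI  (L1)  txn=BusRdX+Flush  M[L1]=43
step 19: P1: store L1 := 62  ⟶  IM  (L1)  txn=BusRdX+Flush  M[L1]=67
step 20: P1: store L1 := 59  ⟶  IM  (L1)  txn=∅  M[L1]=67
step 21: P0: load  L1  ⟶  SS  (L1)  txn=BusRd+Flush  M[L1]=59
step 22: P0: load  L1  ⟶  SS  (L1)  txn=∅  M[L1]=59
step 23: P0: store L0 := 55  ⟶  MI  (L0)  txn=BusRdX+Flush  M[L0]=76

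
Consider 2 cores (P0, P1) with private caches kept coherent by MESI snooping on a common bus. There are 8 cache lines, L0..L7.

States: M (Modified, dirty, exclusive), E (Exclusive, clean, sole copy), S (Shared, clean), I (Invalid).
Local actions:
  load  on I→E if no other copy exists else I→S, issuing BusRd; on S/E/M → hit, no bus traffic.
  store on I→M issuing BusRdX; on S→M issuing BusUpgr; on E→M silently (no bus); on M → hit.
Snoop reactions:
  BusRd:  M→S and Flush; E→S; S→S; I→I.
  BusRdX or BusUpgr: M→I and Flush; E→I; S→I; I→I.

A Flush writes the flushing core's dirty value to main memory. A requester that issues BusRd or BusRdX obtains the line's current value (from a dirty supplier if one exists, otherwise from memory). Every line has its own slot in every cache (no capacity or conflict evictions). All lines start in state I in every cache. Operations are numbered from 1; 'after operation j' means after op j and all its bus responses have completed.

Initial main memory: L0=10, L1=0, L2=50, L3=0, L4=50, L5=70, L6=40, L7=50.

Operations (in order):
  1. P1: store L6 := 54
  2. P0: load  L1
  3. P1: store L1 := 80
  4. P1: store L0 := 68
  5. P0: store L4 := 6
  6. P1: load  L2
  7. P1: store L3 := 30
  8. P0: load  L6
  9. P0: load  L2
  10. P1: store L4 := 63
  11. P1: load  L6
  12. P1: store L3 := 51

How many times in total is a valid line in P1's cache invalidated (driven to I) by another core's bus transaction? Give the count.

step 1: P1: store L6 := 54  ⟶  IM  (L6)  txn=BusRdX  M[L6]=40
step 2: P0: load  L1  ⟶  EI  (L1)  txn=BusRd  M[L1]=0
step 3: P1: store L1 := 80  ⟶  IM  (L1)  txn=BusRdX  M[L1]=0
step 4: P1: store L0 := 68  ⟶  IM  (L0)  txn=BusRdX  M[L0]=10
step 5: P0: store L4 := 6  ⟶  MI  (L4)  txn=BusRdX  M[L4]=50
step 6: P1: load  L2  ⟶  IE  (L2)  txn=BusRd  M[L2]=50
step 7: P1: store L3 := 30  ⟶  IM  (L3)  txn=BusRdX  M[L3]=0
step 8: P0: load  L6  ⟶  SS  (L6)  txn=BusRd+Flush  M[L6]=54
step 9: P0: load  L2  ⟶  SS  (L2)  txn=BusRd  M[L2]=50
step 10: P1: store L4 := 63  ⟶  IM  (L4)  txn=BusRdX+Flush  M[L4]=6
step 11: P1: load  L6  ⟶  SS  (L6)  txn=∅  M[L6]=54
step 12: P1: store L3 := 51  ⟶  IM  (L3)  txn=∅  M[L3]=0

invalidations = 0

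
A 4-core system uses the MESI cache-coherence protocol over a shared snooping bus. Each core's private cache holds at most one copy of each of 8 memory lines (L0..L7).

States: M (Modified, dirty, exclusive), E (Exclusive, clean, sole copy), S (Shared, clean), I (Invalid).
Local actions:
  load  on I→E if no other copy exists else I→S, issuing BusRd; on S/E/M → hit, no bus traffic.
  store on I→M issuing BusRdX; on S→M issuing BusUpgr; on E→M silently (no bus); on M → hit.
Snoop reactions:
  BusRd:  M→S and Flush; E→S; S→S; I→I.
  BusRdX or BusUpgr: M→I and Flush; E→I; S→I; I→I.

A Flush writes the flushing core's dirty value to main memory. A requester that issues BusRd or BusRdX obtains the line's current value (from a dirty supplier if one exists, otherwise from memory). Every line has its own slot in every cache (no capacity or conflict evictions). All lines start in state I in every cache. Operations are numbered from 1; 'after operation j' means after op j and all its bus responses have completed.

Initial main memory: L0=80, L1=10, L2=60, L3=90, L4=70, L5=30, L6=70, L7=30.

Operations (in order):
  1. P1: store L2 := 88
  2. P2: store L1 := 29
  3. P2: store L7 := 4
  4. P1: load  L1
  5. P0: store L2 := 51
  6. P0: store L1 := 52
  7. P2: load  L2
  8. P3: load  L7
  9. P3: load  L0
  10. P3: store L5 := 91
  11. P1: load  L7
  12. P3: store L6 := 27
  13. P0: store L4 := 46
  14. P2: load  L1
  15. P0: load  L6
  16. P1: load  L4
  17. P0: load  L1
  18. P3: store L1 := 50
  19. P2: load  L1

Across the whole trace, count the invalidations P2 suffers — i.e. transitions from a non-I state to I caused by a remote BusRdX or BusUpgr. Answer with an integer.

invalidations = 2

  op1 P1: store L2 := 88 → I/M/I/I on L2; bus BusRdX; mem=60
  op2 P2: store L1 := 29 → I/I/M/I on L1; bus BusRdX; mem=10
  op3 P2: store L7 := 4 → I/I/M/I on L7; bus BusRdX; mem=30
  op4 P1: load  L1 → I/S/S/I on L1; bus BusRd Flush; mem=29
  op5 P0: store L2 := 51 → M/I/I/I on L2; bus BusRdX Flush; mem=88
  op6 P0: store L1 := 52 → M/I/I/I on L1; bus BusRdX; mem=29
  op7 P2: load  L2 → S/I/S/I on L2; bus BusRd Flush; mem=51
  op8 P3: load  L7 → I/I/S/S on L7; bus BusRd Flush; mem=4
  op9 P3: load  L0 → I/I/I/E on L0; bus BusRd; mem=80
  op10 P3: store L5 := 91 → I/I/I/M on L5; bus BusRdX; mem=30
  op11 P1: load  L7 → I/S/S/S on L7; bus BusRd; mem=4
  op12 P3: store L6 := 27 → I/I/I/M on L6; bus BusRdX; mem=70
  op13 P0: store L4 := 46 → M/I/I/I on L4; bus BusRdX; mem=70
  op14 P2: load  L1 → S/I/S/I on L1; bus BusRd Flush; mem=52
  op15 P0: load  L6 → S/I/I/S on L6; bus BusRd Flush; mem=27
  op16 P1: load  L4 → S/S/I/I on L4; bus BusRd Flush; mem=46
  op17 P0: load  L1 → S/I/S/I on L1; bus (none); mem=52
  op18 P3: store L1 := 50 → I/I/I/M on L1; bus BusRdX; mem=52
  op19 P2: load  L1 → I/I/S/S on L1; bus BusRd Flush; mem=50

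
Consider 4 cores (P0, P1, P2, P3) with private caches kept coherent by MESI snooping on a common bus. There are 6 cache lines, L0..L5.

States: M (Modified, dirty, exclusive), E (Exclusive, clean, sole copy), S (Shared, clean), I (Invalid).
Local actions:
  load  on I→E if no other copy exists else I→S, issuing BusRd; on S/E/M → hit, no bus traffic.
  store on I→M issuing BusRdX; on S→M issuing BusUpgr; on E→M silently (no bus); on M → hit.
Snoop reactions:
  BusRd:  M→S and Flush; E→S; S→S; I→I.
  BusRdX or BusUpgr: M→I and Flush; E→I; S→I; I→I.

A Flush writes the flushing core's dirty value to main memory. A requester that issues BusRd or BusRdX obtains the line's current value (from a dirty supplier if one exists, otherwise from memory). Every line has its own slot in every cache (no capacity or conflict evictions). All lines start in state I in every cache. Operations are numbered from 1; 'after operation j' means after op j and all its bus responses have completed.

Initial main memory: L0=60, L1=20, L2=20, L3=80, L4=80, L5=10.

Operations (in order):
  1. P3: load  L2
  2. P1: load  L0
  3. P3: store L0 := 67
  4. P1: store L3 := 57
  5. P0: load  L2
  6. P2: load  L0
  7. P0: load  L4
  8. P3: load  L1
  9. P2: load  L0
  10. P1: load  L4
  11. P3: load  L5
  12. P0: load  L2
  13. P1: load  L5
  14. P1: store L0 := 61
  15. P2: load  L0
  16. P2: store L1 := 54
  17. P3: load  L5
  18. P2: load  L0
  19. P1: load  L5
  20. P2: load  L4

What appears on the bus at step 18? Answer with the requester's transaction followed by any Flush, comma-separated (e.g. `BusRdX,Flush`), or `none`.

bus = none

  op1 P3: load  L2 → I/I/I/E on L2; bus BusRd; mem=20
  op2 P1: load  L0 → I/E/I/I on L0; bus BusRd; mem=60
  op3 P3: store L0 := 67 → I/I/I/M on L0; bus BusRdX; mem=60
  op4 P1: store L3 := 57 → I/M/I/I on L3; bus BusRdX; mem=80
  op5 P0: load  L2 → S/I/I/S on L2; bus BusRd; mem=20
  op6 P2: load  L0 → I/I/S/S on L0; bus BusRd Flush; mem=67
  op7 P0: load  L4 → E/I/I/I on L4; bus BusRd; mem=80
  op8 P3: load  L1 → I/I/I/E on L1; bus BusRd; mem=20
  op9 P2: load  L0 → I/I/S/S on L0; bus (none); mem=67
  op10 P1: load  L4 → S/S/I/I on L4; bus BusRd; mem=80
  op11 P3: load  L5 → I/I/I/E on L5; bus BusRd; mem=10
  op12 P0: load  L2 → S/I/I/S on L2; bus (none); mem=20
  op13 P1: load  L5 → I/S/I/S on L5; bus BusRd; mem=10
  op14 P1: store L0 := 61 → I/M/I/I on L0; bus BusRdX; mem=67
  op15 P2: load  L0 → I/S/S/I on L0; bus BusRd Flush; mem=61
  op16 P2: store L1 := 54 → I/I/M/I on L1; bus BusRdX; mem=20
  op17 P3: load  L5 → I/S/I/S on L5; bus (none); mem=10
  op18 P2: load  L0 → I/S/S/I on L0; bus (none); mem=61
  op19 P1: load  L5 → I/S/I/S on L5; bus (none); mem=10
  op20 P2: load  L4 → S/S/S/I on L4; bus BusRd; mem=80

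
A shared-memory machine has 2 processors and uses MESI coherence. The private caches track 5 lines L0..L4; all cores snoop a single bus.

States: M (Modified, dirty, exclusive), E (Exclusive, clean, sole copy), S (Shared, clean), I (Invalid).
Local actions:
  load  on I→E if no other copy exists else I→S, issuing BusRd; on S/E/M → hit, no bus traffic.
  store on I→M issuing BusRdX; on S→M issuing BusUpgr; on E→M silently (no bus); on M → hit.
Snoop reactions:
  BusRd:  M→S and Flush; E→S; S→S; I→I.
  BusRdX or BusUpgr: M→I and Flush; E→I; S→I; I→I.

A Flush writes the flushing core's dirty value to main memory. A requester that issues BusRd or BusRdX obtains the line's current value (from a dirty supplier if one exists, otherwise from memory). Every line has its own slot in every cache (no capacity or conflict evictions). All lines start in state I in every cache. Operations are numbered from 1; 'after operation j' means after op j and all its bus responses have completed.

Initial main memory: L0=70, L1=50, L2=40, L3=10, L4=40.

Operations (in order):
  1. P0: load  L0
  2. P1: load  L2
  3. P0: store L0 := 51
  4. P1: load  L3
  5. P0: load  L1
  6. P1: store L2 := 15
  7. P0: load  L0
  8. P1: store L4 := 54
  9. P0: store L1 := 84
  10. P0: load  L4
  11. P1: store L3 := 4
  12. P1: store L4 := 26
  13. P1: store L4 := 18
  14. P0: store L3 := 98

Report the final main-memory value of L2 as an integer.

step 1: P0: load  L0  ⟶  EI  (L0)  txn=BusRd  M[L0]=70
step 2: P1: load  L2  ⟶  IE  (L2)  txn=BusRd  M[L2]=40
step 3: P0: store L0 := 51  ⟶  MI  (L0)  txn=∅  M[L0]=70
step 4: P1: load  L3  ⟶  IE  (L3)  txn=BusRd  M[L3]=10
step 5: P0: load  L1  ⟶  EI  (L1)  txn=BusRd  M[L1]=50
step 6: P1: store L2 := 15  ⟶  IM  (L2)  txn=∅  M[L2]=40
step 7: P0: load  L0  ⟶  MI  (L0)  txn=∅  M[L0]=70
step 8: P1: store L4 := 54  ⟶  IM  (L4)  txn=BusRdX  M[L4]=40
step 9: P0: store L1 := 84  ⟶  MI  (L1)  txn=∅  M[L1]=50
step 10: P0: load  L4  ⟶  SS  (L4)  txn=BusRd+Flush  M[L4]=54
step 11: P1: store L3 := 4  ⟶  IM  (L3)  txn=∅  M[L3]=10
step 12: P1: store L4 := 26  ⟶  IM  (L4)  txn=BusUpgr  M[L4]=54
step 13: P1: store L4 := 18  ⟶  IM  (L4)  txn=∅  M[L4]=54
step 14: P0: store L3 := 98  ⟶  MI  (L3)  txn=BusRdX+Flush  M[L3]=4

memory[L2] = 40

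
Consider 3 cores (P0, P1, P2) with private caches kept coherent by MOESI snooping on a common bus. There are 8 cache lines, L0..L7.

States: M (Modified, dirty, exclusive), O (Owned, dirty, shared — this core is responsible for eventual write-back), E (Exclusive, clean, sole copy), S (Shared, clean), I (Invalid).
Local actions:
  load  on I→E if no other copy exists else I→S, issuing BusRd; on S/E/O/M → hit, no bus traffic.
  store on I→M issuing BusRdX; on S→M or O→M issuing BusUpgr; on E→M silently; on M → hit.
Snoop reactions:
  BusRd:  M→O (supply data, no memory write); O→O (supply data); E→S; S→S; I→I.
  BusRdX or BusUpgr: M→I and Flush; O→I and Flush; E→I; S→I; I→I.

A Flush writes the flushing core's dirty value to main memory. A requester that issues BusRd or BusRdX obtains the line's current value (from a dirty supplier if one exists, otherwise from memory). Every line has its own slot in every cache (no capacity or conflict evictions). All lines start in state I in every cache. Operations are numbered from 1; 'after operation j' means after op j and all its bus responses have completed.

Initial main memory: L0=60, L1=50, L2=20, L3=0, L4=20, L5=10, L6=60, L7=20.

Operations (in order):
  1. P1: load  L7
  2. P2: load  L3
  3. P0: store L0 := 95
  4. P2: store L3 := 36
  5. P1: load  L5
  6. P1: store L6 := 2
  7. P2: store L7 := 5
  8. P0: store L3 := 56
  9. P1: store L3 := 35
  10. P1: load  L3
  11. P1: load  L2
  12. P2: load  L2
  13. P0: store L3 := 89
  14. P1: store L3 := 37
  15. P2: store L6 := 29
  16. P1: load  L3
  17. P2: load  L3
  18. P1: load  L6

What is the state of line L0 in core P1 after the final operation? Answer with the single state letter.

state = I

step 1: P1: load  L7  ⟶  IEI  (L7)  txn=BusRd  M[L7]=20
step 2: P2: load  L3  ⟶  IIE  (L3)  txn=BusRd  M[L3]=0
step 3: P0: store L0 := 95  ⟶  MII  (L0)  txn=BusRdX  M[L0]=60
step 4: P2: store L3 := 36  ⟶  IIM  (L3)  txn=∅  M[L3]=0
step 5: P1: load  L5  ⟶  IEI  (L5)  txn=BusRd  M[L5]=10
step 6: P1: store L6 := 2  ⟶  IMI  (L6)  txn=BusRdX  M[L6]=60
step 7: P2: store L7 := 5  ⟶  IIM  (L7)  txn=BusRdX  M[L7]=20
step 8: P0: store L3 := 56  ⟶  MII  (L3)  txn=BusRdX+Flush  M[L3]=36
step 9: P1: store L3 := 35  ⟶  IMI  (L3)  txn=BusRdX+Flush  M[L3]=56
step 10: P1: load  L3  ⟶  IMI  (L3)  txn=∅  M[L3]=56
step 11: P1: load  L2  ⟶  IEI  (L2)  txn=BusRd  M[L2]=20
step 12: P2: load  L2  ⟶  ISS  (L2)  txn=BusRd  M[L2]=20
step 13: P0: store L3 := 89  ⟶  MII  (L3)  txn=BusRdX+Flush  M[L3]=35
step 14: P1: store L3 := 37  ⟶  IMI  (L3)  txn=BusRdX+Flush  M[L3]=89
step 15: P2: store L6 := 29  ⟶  IIM  (L6)  txn=BusRdX+Flush  M[L6]=2
step 16: P1: load  L3  ⟶  IMI  (L3)  txn=∅  M[L3]=89
step 17: P2: load  L3  ⟶  IOS  (L3)  txn=BusRd  M[L3]=89
step 18: P1: load  L6  ⟶  ISO  (L6)  txn=BusRd  M[L6]=2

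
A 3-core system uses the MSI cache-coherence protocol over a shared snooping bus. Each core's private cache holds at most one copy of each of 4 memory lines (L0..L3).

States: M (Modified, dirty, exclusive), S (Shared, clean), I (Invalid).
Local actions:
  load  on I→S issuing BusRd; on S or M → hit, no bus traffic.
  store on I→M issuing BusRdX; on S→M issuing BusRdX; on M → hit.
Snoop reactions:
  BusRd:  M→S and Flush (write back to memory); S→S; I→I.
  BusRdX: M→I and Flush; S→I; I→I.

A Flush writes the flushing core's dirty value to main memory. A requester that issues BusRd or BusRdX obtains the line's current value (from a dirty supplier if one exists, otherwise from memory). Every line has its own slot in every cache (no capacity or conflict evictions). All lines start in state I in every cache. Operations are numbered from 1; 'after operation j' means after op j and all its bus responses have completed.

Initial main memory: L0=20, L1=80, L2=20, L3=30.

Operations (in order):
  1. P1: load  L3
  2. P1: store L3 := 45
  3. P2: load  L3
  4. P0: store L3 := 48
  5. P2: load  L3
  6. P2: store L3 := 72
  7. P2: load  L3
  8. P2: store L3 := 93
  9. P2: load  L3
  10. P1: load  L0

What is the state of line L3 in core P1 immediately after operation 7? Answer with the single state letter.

state = I

1. P1: load  L3  bus=[BusRd]  L3: P0=I P1=S P2=I  mem[L3]=30
2. P1: store L3 := 45  bus=[BusRdX]  L3: P0=I P1=M P2=I  mem[L3]=30
3. P2: load  L3  bus=[BusRd,Flush]  L3: P0=I P1=S P2=S  mem[L3]=45
4. P0: store L3 := 48  bus=[BusRdX]  L3: P0=M P1=I P2=I  mem[L3]=45
5. P2: load  L3  bus=[BusRd,Flush]  L3: P0=S P1=I P2=S  mem[L3]=48
6. P2: store L3 := 72  bus=[BusRdX]  L3: P0=I P1=I P2=M  mem[L3]=48
7. P2: load  L3  bus=[-]  L3: P0=I P1=I P2=M  mem[L3]=48
8. P2: store L3 := 93  bus=[-]  L3: P0=I P1=I P2=M  mem[L3]=48
9. P2: load  L3  bus=[-]  L3: P0=I P1=I P2=M  mem[L3]=48
10. P1: load  L0  bus=[BusRd]  L0: P0=I P1=S P2=I  mem[L0]=20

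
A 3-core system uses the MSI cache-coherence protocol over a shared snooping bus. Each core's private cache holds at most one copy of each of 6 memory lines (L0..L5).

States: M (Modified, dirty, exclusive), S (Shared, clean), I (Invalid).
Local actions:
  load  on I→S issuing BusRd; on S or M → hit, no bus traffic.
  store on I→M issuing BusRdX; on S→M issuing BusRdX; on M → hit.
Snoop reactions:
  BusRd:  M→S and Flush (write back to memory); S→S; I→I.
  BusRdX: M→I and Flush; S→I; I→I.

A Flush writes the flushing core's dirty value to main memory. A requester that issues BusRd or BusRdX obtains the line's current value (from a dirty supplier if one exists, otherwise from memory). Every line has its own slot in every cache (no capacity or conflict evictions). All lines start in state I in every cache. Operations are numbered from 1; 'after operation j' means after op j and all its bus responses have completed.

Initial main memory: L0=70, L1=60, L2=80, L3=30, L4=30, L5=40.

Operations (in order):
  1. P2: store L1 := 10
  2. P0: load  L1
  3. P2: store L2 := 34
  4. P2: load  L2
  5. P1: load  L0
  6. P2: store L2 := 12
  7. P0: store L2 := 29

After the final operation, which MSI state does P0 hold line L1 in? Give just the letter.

  op1 P2: store L1 := 10 → I/I/M on L1; bus BusRdX; mem=60
  op2 P0: load  L1 → S/I/S on L1; bus BusRd Flush; mem=10
  op3 P2: store L2 := 34 → I/I/M on L2; bus BusRdX; mem=80
  op4 P2: load  L2 → I/I/M on L2; bus (none); mem=80
  op5 P1: load  L0 → I/S/I on L0; bus BusRd; mem=70
  op6 P2: store L2 := 12 → I/I/M on L2; bus (none); mem=80
  op7 P0: store L2 := 29 → M/I/I on L2; bus BusRdX Flush; mem=12

state = S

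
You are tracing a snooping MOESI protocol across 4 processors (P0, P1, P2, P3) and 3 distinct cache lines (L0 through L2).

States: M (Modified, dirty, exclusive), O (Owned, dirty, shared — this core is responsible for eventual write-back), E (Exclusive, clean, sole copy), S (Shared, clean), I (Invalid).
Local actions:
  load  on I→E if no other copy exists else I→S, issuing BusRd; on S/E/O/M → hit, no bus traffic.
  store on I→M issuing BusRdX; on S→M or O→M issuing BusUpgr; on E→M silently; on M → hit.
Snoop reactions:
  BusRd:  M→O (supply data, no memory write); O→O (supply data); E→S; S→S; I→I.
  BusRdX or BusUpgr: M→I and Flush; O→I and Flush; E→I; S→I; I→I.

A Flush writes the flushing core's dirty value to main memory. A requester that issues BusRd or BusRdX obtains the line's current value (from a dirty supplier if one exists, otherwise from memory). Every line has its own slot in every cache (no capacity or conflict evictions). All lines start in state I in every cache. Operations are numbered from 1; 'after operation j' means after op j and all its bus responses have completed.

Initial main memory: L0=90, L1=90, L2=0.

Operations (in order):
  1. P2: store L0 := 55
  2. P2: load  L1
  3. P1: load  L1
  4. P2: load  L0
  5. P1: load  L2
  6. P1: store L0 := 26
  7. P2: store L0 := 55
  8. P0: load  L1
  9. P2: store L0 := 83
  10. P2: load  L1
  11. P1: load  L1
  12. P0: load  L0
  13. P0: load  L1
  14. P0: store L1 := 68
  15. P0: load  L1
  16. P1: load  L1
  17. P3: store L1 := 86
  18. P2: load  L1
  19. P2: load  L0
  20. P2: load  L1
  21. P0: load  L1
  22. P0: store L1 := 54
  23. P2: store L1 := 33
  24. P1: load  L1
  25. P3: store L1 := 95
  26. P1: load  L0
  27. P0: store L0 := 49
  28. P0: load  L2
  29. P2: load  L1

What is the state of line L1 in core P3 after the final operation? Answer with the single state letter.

state = O

1. P2: store L0 := 55  bus=[BusRdX]  L0: P0=I P1=I P2=M P3=I  mem[L0]=90
2. P2: load  L1  bus=[BusRd]  L1: P0=I P1=I P2=E P3=I  mem[L1]=90
3. P1: load  L1  bus=[BusRd]  L1: P0=I P1=S P2=S P3=I  mem[L1]=90
4. P2: load  L0  bus=[-]  L0: P0=I P1=I P2=M P3=I  mem[L0]=90
5. P1: load  L2  bus=[BusRd]  L2: P0=I P1=E P2=I P3=I  mem[L2]=0
6. P1: store L0 := 26  bus=[BusRdX,Flush]  L0: P0=I P1=M P2=I P3=I  mem[L0]=55
7. P2: store L0 := 55  bus=[BusRdX,Flush]  L0: P0=I P1=I P2=M P3=I  mem[L0]=26
8. P0: load  L1  bus=[BusRd]  L1: P0=S P1=S P2=S P3=I  mem[L1]=90
9. P2: store L0 := 83  bus=[-]  L0: P0=I P1=I P2=M P3=I  mem[L0]=26
10. P2: load  L1  bus=[-]  L1: P0=S P1=S P2=S P3=I  mem[L1]=90
11. P1: load  L1  bus=[-]  L1: P0=S P1=S P2=S P3=I  mem[L1]=90
12. P0: load  L0  bus=[BusRd]  L0: P0=S P1=I P2=O P3=I  mem[L0]=26
13. P0: load  L1  bus=[-]  L1: P0=S P1=S P2=S P3=I  mem[L1]=90
14. P0: store L1 := 68  bus=[BusUpgr]  L1: P0=M P1=I P2=I P3=I  mem[L1]=90
15. P0: load  L1  bus=[-]  L1: P0=M P1=I P2=I P3=I  mem[L1]=90
16. P1: load  L1  bus=[BusRd]  L1: P0=O P1=S P2=I P3=I  mem[L1]=90
17. P3: store L1 := 86  bus=[BusRdX,Flush]  L1: P0=I P1=I P2=I P3=M  mem[L1]=68
18. P2: load  L1  bus=[BusRd]  L1: P0=I P1=I P2=S P3=O  mem[L1]=68
19. P2: load  L0  bus=[-]  L0: P0=S P1=I P2=O P3=I  mem[L0]=26
20. P2: load  L1  bus=[-]  L1: P0=I P1=I P2=S P3=O  mem[L1]=68
21. P0: load  L1  bus=[BusRd]  L1: P0=S P1=I P2=S P3=O  mem[L1]=68
22. P0: store L1 := 54  bus=[BusUpgr,Flush]  L1: P0=M P1=I P2=I P3=I  mem[L1]=86
23. P2: store L1 := 33  bus=[BusRdX,Flush]  L1: P0=I P1=I P2=M P3=I  mem[L1]=54
24. P1: load  L1  bus=[BusRd]  L1: P0=I P1=S P2=O P3=I  mem[L1]=54
25. P3: store L1 := 95  bus=[BusRdX,Flush]  L1: P0=I P1=I P2=I P3=M  mem[L1]=33
26. P1: load  L0  bus=[BusRd]  L0: P0=S P1=S P2=O P3=I  mem[L0]=26
27. P0: store L0 := 49  bus=[BusUpgr,Flush]  L0: P0=M P1=I P2=I P3=I  mem[L0]=83
28. P0: load  L2  bus=[BusRd]  L2: P0=S P1=S P2=I P3=I  mem[L2]=0
29. P2: load  L1  bus=[BusRd]  L1: P0=I P1=I P2=S P3=O  mem[L1]=33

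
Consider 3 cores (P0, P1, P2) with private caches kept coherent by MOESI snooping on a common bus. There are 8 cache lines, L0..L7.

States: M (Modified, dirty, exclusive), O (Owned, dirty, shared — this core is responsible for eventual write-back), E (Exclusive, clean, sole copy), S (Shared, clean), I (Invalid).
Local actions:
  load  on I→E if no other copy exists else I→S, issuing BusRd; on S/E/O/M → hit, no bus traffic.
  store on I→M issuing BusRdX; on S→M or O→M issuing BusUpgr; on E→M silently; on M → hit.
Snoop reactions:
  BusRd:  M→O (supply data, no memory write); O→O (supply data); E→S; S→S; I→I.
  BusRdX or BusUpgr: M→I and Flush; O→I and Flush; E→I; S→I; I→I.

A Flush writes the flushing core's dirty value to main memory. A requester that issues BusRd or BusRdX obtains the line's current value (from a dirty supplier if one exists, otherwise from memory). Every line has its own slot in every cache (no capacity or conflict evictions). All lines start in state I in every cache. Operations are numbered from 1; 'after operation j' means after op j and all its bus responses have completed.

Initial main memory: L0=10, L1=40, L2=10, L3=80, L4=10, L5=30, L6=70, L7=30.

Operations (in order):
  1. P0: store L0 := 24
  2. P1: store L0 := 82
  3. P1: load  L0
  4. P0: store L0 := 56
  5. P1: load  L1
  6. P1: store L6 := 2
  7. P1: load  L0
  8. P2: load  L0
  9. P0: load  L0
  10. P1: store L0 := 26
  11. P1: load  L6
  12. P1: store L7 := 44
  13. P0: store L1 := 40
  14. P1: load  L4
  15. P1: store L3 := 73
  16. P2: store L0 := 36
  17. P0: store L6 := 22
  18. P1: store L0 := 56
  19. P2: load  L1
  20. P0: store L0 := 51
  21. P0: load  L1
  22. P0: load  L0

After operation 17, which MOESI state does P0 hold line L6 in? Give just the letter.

state = M

  op1 P0: store L0 := 24 → M/I/I on L0; bus BusRdX; mem=10
  op2 P1: store L0 := 82 → I/M/I on L0; bus BusRdX Flush; mem=24
  op3 P1: load  L0 → I/M/I on L0; bus (none); mem=24
  op4 P0: store L0 := 56 → M/I/I on L0; bus BusRdX Flush; mem=82
  op5 P1: load  L1 → I/E/I on L1; bus BusRd; mem=40
  op6 P1: store L6 := 2 → I/M/I on L6; bus BusRdX; mem=70
  op7 P1: load  L0 → O/S/I on L0; bus BusRd; mem=82
  op8 P2: load  L0 → O/S/S on L0; bus BusRd; mem=82
  op9 P0: load  L0 → O/S/S on L0; bus (none); mem=82
  op10 P1: store L0 := 26 → I/M/I on L0; bus BusUpgr Flush; mem=56
  op11 P1: load  L6 → I/M/I on L6; bus (none); mem=70
  op12 P1: store L7 := 44 → I/M/I on L7; bus BusRdX; mem=30
  op13 P0: store L1 := 40 → M/I/I on L1; bus BusRdX; mem=40
  op14 P1: load  L4 → I/E/I on L4; bus BusRd; mem=10
  op15 P1: store L3 := 73 → I/M/I on L3; bus BusRdX; mem=80
  op16 P2: store L0 := 36 → I/I/M on L0; bus BusRdX Flush; mem=26
  op17 P0: store L6 := 22 → M/I/I on L6; bus BusRdX Flush; mem=2
  op18 P1: store L0 := 56 → I/M/I on L0; bus BusRdX Flush; mem=36
  op19 P2: load  L1 → O/I/S on L1; bus BusRd; mem=40
  op20 P0: store L0 := 51 → M/I/I on L0; bus BusRdX Flush; mem=56
  op21 P0: load  L1 → O/I/S on L1; bus (none); mem=40
  op22 P0: load  L0 → M/I/I on L0; bus (none); mem=56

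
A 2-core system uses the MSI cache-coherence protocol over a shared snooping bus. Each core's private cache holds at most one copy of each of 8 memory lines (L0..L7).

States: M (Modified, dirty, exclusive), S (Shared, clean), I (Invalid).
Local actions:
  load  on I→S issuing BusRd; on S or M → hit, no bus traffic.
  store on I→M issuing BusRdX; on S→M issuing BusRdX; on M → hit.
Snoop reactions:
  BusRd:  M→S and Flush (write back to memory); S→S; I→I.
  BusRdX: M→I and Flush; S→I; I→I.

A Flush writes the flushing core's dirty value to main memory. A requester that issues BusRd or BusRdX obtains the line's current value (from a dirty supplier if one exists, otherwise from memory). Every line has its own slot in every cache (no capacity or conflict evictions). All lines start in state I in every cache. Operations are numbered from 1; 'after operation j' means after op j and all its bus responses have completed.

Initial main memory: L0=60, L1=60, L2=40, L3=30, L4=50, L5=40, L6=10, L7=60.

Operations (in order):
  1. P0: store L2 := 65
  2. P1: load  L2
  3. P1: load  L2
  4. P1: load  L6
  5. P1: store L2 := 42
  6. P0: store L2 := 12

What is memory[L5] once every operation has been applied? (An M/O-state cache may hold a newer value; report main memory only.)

1. P0: store L2 := 65  bus=[BusRdX]  L2: P0=M P1=I  mem[L2]=40
2. P1: load  L2  bus=[BusRd,Flush]  L2: P0=S P1=S  mem[L2]=65
3. P1: load  L2  bus=[-]  L2: P0=S P1=S  mem[L2]=65
4. P1: load  L6  bus=[BusRd]  L6: P0=I P1=S  mem[L6]=10
5. P1: store L2 := 42  bus=[BusRdX]  L2: P0=I P1=M  mem[L2]=65
6. P0: store L2 := 12  bus=[BusRdX,Flush]  L2: P0=M P1=I  mem[L2]=42

memory[L5] = 40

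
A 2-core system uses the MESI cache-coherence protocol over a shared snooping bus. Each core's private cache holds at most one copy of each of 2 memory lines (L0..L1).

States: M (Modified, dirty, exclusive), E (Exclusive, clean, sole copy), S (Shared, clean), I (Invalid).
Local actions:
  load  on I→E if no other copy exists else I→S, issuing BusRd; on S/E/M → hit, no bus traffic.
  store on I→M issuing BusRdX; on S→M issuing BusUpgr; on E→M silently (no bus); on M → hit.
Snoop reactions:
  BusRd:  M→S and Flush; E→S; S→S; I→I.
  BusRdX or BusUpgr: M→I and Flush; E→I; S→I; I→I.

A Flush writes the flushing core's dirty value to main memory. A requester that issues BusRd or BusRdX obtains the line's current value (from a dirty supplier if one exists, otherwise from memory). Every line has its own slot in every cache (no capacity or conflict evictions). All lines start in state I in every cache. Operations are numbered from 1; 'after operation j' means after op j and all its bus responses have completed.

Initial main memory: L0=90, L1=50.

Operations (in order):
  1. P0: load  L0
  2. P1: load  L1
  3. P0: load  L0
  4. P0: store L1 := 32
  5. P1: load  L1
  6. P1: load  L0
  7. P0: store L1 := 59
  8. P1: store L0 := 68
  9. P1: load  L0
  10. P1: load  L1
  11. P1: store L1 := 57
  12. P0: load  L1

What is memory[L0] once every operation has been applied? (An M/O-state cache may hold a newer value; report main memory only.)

step 1: P0: load  L0  ⟶  EI  (L0)  txn=BusRd  M[L0]=90
step 2: P1: load  L1  ⟶  IE  (L1)  txn=BusRd  M[L1]=50
step 3: P0: load  L0  ⟶  EI  (L0)  txn=∅  M[L0]=90
step 4: P0: store L1 := 32  ⟶  MI  (L1)  txn=BusRdX  M[L1]=50
step 5: P1: load  L1  ⟶  SS  (L1)  txn=BusRd+Flush  M[L1]=32
step 6: P1: load  L0  ⟶  SS  (L0)  txn=BusRd  M[L0]=90
step 7: P0: store L1 := 59  ⟶  MI  (L1)  txn=BusUpgr  M[L1]=32
step 8: P1: store L0 := 68  ⟶  IM  (L0)  txn=BusUpgr  M[L0]=90
step 9: P1: load  L0  ⟶  IM  (L0)  txn=∅  M[L0]=90
step 10: P1: load  L1  ⟶  SS  (L1)  txn=BusRd+Flush  M[L1]=59
step 11: P1: store L1 := 57  ⟶  IM  (L1)  txn=BusUpgr  M[L1]=59
step 12: P0: load  L1  ⟶  SS  (L1)  txn=BusRd+Flush  M[L1]=57

memory[L0] = 90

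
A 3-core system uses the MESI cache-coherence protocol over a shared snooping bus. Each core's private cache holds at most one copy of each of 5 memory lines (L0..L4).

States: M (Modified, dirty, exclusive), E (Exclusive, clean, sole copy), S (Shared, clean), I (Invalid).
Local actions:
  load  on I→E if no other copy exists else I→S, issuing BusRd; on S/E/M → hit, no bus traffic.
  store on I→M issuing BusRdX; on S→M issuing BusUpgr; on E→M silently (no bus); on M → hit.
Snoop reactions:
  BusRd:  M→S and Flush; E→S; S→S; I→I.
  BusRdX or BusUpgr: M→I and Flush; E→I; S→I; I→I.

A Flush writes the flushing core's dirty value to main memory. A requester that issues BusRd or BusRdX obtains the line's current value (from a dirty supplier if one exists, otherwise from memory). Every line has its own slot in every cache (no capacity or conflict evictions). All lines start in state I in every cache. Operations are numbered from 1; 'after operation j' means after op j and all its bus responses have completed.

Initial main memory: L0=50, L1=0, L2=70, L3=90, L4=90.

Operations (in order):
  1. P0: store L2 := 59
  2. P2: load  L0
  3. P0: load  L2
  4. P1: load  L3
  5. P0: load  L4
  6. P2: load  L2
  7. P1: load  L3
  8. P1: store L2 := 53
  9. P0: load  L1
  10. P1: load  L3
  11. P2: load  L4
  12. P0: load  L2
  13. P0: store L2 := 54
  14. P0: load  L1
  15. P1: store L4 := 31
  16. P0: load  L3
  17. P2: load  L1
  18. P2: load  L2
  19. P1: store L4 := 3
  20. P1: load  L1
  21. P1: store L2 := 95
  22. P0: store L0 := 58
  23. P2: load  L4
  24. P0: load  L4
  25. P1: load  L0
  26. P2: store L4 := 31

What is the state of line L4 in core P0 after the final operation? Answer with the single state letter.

step 1: P0: store L2 := 59  ⟶  MII  (L2)  txn=BusRdX  M[L2]=70
step 2: P2: load  L0  ⟶  IIE  (L0)  txn=BusRd  M[L0]=50
step 3: P0: load  L2  ⟶  MII  (L2)  txn=∅  M[L2]=70
step 4: P1: load  L3  ⟶  IEI  (L3)  txn=BusRd  M[L3]=90
step 5: P0: load  L4  ⟶  EII  (L4)  txn=BusRd  M[L4]=90
step 6: P2: load  L2  ⟶  SIS  (L2)  txn=BusRd+Flush  M[L2]=59
step 7: P1: load  L3  ⟶  IEI  (L3)  txn=∅  M[L3]=90
step 8: P1: store L2 := 53  ⟶  IMI  (L2)  txn=BusRdX  M[L2]=59
step 9: P0: load  L1  ⟶  EII  (L1)  txn=BusRd  M[L1]=0
step 10: P1: load  L3  ⟶  IEI  (L3)  txn=∅  M[L3]=90
step 11: P2: load  L4  ⟶  SIS  (L4)  txn=BusRd  M[L4]=90
step 12: P0: load  L2  ⟶  SSI  (L2)  txn=BusRd+Flush  M[L2]=53
step 13: P0: store L2 := 54  ⟶  MII  (L2)  txn=BusUpgr  M[L2]=53
step 14: P0: load  L1  ⟶  EII  (L1)  txn=∅  M[L1]=0
step 15: P1: store L4 := 31  ⟶  IMI  (L4)  txn=BusRdX  M[L4]=90
step 16: P0: load  L3  ⟶  SSI  (L3)  txn=BusRd  M[L3]=90
step 17: P2: load  L1  ⟶  SIS  (L1)  txn=BusRd  M[L1]=0
step 18: P2: load  L2  ⟶  SIS  (L2)  txn=BusRd+Flush  M[L2]=54
step 19: P1: store L4 := 3  ⟶  IMI  (L4)  txn=∅  M[L4]=90
step 20: P1: load  L1  ⟶  SSS  (L1)  txn=BusRd  M[L1]=0
step 21: P1: store L2 := 95  ⟶  IMI  (L2)  txn=BusRdX  M[L2]=54
step 22: P0: store L0 := 58  ⟶  MII  (L0)  txn=BusRdX  M[L0]=50
step 23: P2: load  L4  ⟶  ISS  (L4)  txn=BusRd+Flush  M[L4]=3
step 24: P0: load  L4  ⟶  SSS  (L4)  txn=BusRd  M[L4]=3
step 25: P1: load  L0  ⟶  SSI  (L0)  txn=BusRd+Flush  M[L0]=58
step 26: P2: store L4 := 31  ⟶  IIM  (L4)  txn=BusUpgr  M[L4]=3

state = I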